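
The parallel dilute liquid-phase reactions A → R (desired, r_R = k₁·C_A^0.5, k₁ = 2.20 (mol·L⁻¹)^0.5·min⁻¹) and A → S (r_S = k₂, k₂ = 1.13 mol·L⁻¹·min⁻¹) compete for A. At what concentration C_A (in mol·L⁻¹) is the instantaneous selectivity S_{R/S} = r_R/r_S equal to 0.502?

S_{R/S} = (k₁/k₂)·C_A^0.5 ⇒ C_A = (S·k₂/k₁)^(2).
= (0.502×1.13/2.20)^(2) = (0.2578)^(2) = 0.0665 mol·L⁻¹.

0.0665 mol·L⁻¹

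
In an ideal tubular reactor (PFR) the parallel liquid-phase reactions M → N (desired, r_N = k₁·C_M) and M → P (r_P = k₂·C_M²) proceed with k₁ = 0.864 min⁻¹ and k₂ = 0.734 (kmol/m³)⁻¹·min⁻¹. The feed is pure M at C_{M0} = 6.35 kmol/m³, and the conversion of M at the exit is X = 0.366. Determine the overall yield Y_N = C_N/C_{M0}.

C_M = C_{M0}(1−X) = 4.026 kmol/m³.
Along a PFR/batch, dC_N/dC_M = −r_N/(r_N+r_P) = −k₁/(k₁+k₂·C_M).
Integrating from C_{M0} to C_M: C_N = (0.864/0.734)·ln[(0.864+0.734·6.35)/(0.864+0.734·4.03)] = 1.177·ln(5.525/3.819) = 0.4347 kmol/m³.
Y_N = C_N/C_{M0} = 0.4347/6.35 = 0.0685.

0.0685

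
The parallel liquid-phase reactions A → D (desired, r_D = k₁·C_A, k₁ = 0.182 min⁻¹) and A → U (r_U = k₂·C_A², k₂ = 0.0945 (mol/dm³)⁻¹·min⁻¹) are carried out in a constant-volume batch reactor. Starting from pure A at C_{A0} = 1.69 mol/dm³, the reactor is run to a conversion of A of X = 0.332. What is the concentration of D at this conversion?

0.325 mol/dm³

C_A = C_{A0}(1−X) = 1.129 mol/dm³.
Along a PFR/batch, dC_D/dC_A = −r_D/(r_D+r_U) = −k₁/(k₁+k₂·C_A).
Integrating from C_{A0} to C_A: C_D = (0.182/0.0945)·ln[(0.182+0.0945·1.69)/(0.182+0.0945·1.13)] = 1.926·ln(0.3417/0.2887) = 0.3247 mol/dm³.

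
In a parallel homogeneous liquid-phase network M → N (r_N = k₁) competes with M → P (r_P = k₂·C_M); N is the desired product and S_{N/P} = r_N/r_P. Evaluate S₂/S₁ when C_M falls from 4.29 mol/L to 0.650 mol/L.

6.60

S_{N/P} = (k₁/k₂)·C_M⁻¹, so S₂/S₁ = (C_{M,2}/C_{M,1})⁻¹.
= 4.29/0.650 = 6.60.
Selectivity toward N rises as C_M falls — low-concentration operation is favoured.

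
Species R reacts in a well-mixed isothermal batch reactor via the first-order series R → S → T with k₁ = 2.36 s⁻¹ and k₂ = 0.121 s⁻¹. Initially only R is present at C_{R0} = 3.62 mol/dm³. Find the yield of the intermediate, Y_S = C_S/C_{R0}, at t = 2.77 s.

The intermediate concentration in a first-order A→B→C sequence is C_S = k₁C_{R0}(e^(−k₁t) − e^(−k₂t))/(k₂−k₁).
e^(−k₁t) = e^(−2.36×2.77) = e^(−6.537) = 0.001449; e^(−k₂t) = e^(−0.3352) = 0.7152.
C_S = 2.36×3.62/(0.121−2.36) × (0.001449−0.7152) = (-3.816)×(-0.7138) = 2.723 mol/dm³.
Y_S = C_S/C_{R0} = 2.723/3.62 = 0.752.

0.752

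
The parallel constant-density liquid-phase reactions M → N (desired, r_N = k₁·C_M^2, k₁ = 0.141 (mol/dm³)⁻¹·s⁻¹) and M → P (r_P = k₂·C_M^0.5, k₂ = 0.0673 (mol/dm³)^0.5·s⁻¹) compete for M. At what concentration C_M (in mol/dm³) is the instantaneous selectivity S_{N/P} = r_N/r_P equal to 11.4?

3.09 mol/dm³

S_{N/P} = (k₁/k₂)·C_M^1.5 ⇒ C_M = (S·k₂/k₁)^(1/1.5).
= (11.4×0.0673/0.141)^(0.6667) = (5.441)^(0.6667) = 3.09 mol/dm³.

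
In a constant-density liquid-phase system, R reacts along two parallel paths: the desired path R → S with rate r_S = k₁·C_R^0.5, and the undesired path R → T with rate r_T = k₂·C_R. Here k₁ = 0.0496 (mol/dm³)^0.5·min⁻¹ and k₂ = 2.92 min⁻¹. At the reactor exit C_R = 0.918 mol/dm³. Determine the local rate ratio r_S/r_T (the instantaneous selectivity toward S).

0.0177

S_{S/T} = r_S/r_T = (k₁·C_R^0.5)/(k₂·C_R) = (k₁/k₂)·C_R^-0.5.
= (0.0496×0.9180^0.5) / (2.92×0.9180) = 0.04752/2.681 = 0.0177.
The undesired path is higher order in R, so low C_R (CSTR or dilute feed) favours S.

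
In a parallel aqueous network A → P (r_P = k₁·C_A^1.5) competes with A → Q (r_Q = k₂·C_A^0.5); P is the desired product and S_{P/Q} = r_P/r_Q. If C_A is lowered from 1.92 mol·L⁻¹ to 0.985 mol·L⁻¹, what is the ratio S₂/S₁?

S_{P/Q} = (k₁/k₂)·C_A, so S₂/S₁ = (C_{A,2}/C_{A,1}).
= 0.985/1.92 = 0.513.

0.513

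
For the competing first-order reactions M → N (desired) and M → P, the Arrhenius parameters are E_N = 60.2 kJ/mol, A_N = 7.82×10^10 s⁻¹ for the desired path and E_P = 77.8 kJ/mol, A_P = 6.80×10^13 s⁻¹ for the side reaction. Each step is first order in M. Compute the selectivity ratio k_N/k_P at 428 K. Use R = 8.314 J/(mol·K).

0.162

k_N/k_P = (A_N/A_P)·exp[−(E_N−E_P)/(RT)] = (A_N/A_P)·exp[(E_P−E_N)/(RT)].
(E_P−E_N)/(RT) = (77.8−60.2)×10³/(8.314×428) = 17600/3558 = 4.946.
k_N/k_P = (7.82×10^10/6.80×10^13)·exp(4.946) = 0.001150 × 140.6 = 0.162.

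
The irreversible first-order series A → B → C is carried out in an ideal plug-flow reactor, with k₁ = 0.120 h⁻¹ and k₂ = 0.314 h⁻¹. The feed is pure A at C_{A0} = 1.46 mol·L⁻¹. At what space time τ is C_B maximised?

The intermediate peaks when r₁ = r₂, i.e. k₁e^(−k₁τ) = k₂e^(−k₂τ), giving τ_opt = ln(k₂/k₁)/(k₂−k₁).
= ln(0.314/0.120)/(0.314−0.120) = ln(2.617)/0.1940 = 0.9619/0.1940 = 4.96 h.

4.96 h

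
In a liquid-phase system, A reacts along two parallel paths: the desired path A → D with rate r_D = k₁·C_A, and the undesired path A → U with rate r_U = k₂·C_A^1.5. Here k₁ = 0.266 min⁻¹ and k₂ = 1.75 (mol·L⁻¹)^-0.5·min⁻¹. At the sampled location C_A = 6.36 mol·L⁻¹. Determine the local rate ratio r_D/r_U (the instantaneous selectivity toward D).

0.0603

S_{D/U} = r_D/r_U = (k₁·C_A)/(k₂·C_A^1.5) = (k₁/k₂)·C_A^-0.5.
= (0.266×6.360) / (1.75×6.360^1.5) = 1.692/28.07 = 0.0603.
The undesired path is higher order in A, so low C_A (CSTR or dilute feed) favours D.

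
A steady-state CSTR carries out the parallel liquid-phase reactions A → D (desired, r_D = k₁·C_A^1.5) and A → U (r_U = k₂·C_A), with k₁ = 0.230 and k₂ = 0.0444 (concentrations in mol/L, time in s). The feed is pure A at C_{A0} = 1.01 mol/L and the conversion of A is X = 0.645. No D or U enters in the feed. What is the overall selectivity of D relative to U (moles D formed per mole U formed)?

3.10

Exit C_A = C_{A0}(1−X) = 1.01×0.355 = 0.3585 mol/L.
In a CSTR the entire volume is at exit conditions, so r_D = 0.230×0.3585^1.5 = 0.04938 and r_U = 0.0444×0.3585 = 0.01592.
Overall selectivity = C_D/C_U = r_Dτ/(r_Uτ) = r_D/r_U = 3.10.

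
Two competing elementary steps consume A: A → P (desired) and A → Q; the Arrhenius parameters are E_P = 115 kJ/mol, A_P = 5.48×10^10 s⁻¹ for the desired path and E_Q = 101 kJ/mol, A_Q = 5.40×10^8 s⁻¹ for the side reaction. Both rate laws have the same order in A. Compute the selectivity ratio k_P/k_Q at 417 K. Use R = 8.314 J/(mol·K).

k_P/k_Q = (A_P/A_Q)·exp[−(E_P−E_Q)/(RT)] = (A_P/A_Q)·exp[(E_Q−E_P)/(RT)].
(E_Q−E_P)/(RT) = (101−115)×10³/(8.314×417) = -14000/3467 = -4.038.
k_P/k_Q = (5.48×10^10/5.40×10^8)·exp(-4.038) = 101.5 × 0.01763 = 1.79.
Since E_P > E_Q, raising the temperature improves selectivity toward P.

1.79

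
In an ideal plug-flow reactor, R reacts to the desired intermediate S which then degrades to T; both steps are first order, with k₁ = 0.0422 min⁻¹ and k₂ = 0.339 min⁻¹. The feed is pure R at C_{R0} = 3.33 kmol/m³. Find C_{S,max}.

0.308 kmol/m³

At the optimum, C_{S,max}/C_{R0} = (k₁/k₂)^[k₂/(k₂−k₁)].
= (0.0422/0.339)^(0.339/(0.339−0.0422)) = (0.1245)^(1.142) = 0.09257.
C_{S,max} = 0.09257×3.33 = 0.308 kmol/m³.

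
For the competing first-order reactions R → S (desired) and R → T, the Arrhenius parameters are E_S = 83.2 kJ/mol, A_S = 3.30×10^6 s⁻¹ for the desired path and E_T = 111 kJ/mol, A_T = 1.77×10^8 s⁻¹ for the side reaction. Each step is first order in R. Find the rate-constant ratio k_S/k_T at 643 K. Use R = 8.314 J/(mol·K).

3.38

Since both paths have the same order in R, the concentration cancels and S_{S/T} = k_S/k_T = (A_S/A_T)·exp[(E_T−E_S)/(RT)].
(E_T−E_S)/(RT) = (111−83.2)×10³/(8.314×643) = 27800/5346 = 5.200.
k_S/k_T = (3.30×10^6/1.77×10^8)·exp(5.200) = 0.01864 × 181.3 = 3.38.
Since E_S < E_T, lowering the temperature improves selectivity toward S.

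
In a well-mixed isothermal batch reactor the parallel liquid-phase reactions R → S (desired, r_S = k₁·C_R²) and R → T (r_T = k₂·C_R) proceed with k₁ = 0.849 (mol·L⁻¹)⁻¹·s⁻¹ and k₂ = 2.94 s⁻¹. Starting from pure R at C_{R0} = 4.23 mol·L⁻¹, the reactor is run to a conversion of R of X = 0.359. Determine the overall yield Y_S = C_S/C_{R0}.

C_R = C_{R0}(1−X) = 2.711 mol·L⁻¹.
Along a PFR/batch, dC_T/dC_R = −r_T/(r_S+r_T) = −k₂/(k₂+k₁·C_R).
Integrating from C_{R0} to C_R: C_T = (2.94/0.849)·ln[(2.94+0.849·4.23)/(2.94+0.849·2.71)] = 3.463·ln(6.531/5.242) = 0.7615 mol·L⁻¹.
Then C_S = (C_{R0}−C_R) − C_T = 1.519 − 0.7615 = 0.7571 mol·L⁻¹.
Y_S = C_S/C_{R0} = 0.7571/4.23 = 0.179.

0.179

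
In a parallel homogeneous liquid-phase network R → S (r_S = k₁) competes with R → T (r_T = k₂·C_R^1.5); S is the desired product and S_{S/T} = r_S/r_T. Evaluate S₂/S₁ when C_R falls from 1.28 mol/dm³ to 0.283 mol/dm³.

9.62

S_{S/T} = (k₁/k₂)·C_R^-1.5, so S₂/S₁ = (C_{R,2}/C_{R,1})^-1.5.
= (0.283/1.28)^(-1.5) = (0.2211)^(-1.5) = 9.62.
Selectivity toward S rises as C_R falls — low-concentration operation is favoured.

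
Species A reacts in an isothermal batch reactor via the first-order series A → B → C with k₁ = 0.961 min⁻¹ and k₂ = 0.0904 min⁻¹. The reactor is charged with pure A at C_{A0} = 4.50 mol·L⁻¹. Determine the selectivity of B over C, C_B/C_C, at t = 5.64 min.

1.95

The intermediate concentration in a first-order A→B→C sequence is C_B = k₁C_{A0}(e^(−k₁t) − e^(−k₂t))/(k₂−k₁).
e^(−k₁t) = e^(−0.961×5.64) = e^(−5.420) = 0.004427; e^(−k₂t) = e^(−0.5099) = 0.6006.
C_B = 0.961×4.50/(0.0904−0.961) × (0.004427−0.6006) = (-4.967)×(-0.5962) = 2.961 mol·L⁻¹.
C_A = C_{A0}e^(−k₁t) = 0.01992 mol·L⁻¹, so C_C = C_{A0}−C_A−C_B = 1.519 mol·L⁻¹; C_B/C_C = 1.95.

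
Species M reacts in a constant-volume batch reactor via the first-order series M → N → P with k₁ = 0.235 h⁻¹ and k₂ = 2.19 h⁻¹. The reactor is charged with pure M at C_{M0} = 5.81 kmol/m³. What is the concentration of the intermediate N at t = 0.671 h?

0.436 kmol/m³

Solving the coupled first-order balances gives C_N(t) = [k₁/(k₂−k₁)]·C_{M0}·(e^(−k₁t) − e^(−k₂t)).
e^(−k₁t) = e^(−0.235×0.671) = e^(−0.1577) = 0.8541; e^(−k₂t) = e^(−1.469) = 0.2300.
C_N = 0.235×5.81/(2.19−0.235) × (0.8541−0.2300) = 0.6984×0.6241 = 0.4358 kmol/m³.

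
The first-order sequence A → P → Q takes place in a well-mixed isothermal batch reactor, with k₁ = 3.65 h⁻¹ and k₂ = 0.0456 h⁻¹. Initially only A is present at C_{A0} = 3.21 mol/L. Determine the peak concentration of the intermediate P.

3.04 mol/L

At the optimum, C_{P,max}/C_{A0} = (k₁/k₂)^[k₂/(k₂−k₁)].
= (3.65/0.0456)^(0.0456/(0.0456−3.65)) = (80.04)^(-0.01265) = 0.9461.
C_{P,max} = 0.9461×3.21 = 3.04 mol/L.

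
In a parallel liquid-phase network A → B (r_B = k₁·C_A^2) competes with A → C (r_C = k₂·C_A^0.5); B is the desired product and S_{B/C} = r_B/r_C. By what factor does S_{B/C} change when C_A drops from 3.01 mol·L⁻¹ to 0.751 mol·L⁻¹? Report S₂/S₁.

0.125

S_{B/C} = (k₁/k₂)·C_A^1.5, so S₂/S₁ = (C_{A,2}/C_{A,1})^1.5.
= (0.751/3.01)^1.5 = (0.2495)^1.5 = 0.125.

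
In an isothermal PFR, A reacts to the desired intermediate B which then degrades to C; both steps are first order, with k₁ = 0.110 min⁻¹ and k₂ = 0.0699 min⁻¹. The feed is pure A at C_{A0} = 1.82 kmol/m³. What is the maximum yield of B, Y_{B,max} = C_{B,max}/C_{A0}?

0.454

Evaluating C_B at τ_opt = ln(k₂/k₁)/(k₂−k₁) gives C_{B,max}/C_{A0} = (k₁/k₂)^[k₂/(k₂−k₁)].
= (0.110/0.0699)^(0.0699/(0.0699−0.110)) = (1.574)^(-1.743) = 0.4537.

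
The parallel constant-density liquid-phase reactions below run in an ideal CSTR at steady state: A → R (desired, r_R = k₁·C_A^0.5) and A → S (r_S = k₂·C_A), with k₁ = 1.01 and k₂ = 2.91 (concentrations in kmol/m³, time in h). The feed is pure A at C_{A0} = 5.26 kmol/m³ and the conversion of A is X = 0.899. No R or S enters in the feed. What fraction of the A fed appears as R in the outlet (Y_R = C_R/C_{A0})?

0.290

Exit C_A = C_{A0}(1−X) = 5.26×0.101 = 0.5313 kmol/m³.
A CSTR operates uniformly at the exit composition, giving r_R = 0.7362 and r_S = 1.546 (each k·C_A^n at C_A = 0.5313).
Fraction of consumed A going to R: r_R/(r_R+r_S) = 0.3226.
C_R = 0.3226·C_{A0}·X = 0.3226×5.26×0.899 = 1.53 kmol/m³; Y_R = C_R/C_{A0} = 0.290.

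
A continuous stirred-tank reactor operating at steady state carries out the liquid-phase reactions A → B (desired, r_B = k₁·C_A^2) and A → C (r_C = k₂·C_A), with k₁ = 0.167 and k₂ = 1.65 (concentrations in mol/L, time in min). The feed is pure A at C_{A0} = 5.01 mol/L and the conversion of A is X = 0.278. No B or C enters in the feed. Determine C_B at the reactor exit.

0.373 mol/L

Exit C_A = C_{A0}(1−X) = 5.01×0.722 = 3.617 mol/L.
In a CSTR the entire volume is at exit conditions, so r_B = 0.167×3.617^2 = 2.185 and r_C = 1.65×3.617 = 5.968.
Fraction of consumed A going to B: r_B/(r_B+r_C) = 0.2680.
C_B = 0.2680·C_{A0}·X = 0.2680×5.01×0.278 = 0.373 mol/L.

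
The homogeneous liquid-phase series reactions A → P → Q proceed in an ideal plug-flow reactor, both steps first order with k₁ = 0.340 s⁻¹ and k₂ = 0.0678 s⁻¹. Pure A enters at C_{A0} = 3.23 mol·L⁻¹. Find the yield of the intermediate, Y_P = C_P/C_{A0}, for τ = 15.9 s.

The intermediate concentration in a first-order A→B→C sequence is C_P = k₁C_{A0}(e^(−k₁τ) − e^(−k₂τ))/(k₂−k₁).
e^(−k₁τ) = e^(−0.340×15.9) = e^(−5.406) = 0.004490; e^(−k₂τ) = e^(−1.078) = 0.3403.
C_P = 0.340×3.23/(0.0678−0.340) × (0.004490−0.3403) = (-4.035)×(-0.3358) = 1.355 mol·L⁻¹.
Y_P = C_P/C_{A0} = 1.355/3.23 = 0.419.

0.419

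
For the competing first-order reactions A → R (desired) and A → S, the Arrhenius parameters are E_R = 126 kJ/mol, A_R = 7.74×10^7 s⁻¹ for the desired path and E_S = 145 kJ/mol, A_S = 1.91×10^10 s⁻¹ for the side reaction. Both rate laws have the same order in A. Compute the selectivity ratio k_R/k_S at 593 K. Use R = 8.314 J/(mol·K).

Since both paths have the same order in A, the concentration cancels and S_{R/S} = k_R/k_S = (A_R/A_S)·exp[(E_S−E_R)/(RT)].
(E_S−E_R)/(RT) = (145−126)×10³/(8.314×593) = 19000/4930 = 3.854.
k_R/k_S = (7.74×10^7/1.91×10^10)·exp(3.854) = 0.004052 × 47.17 = 0.191.
Since E_R < E_S, lowering the temperature improves selectivity toward R.

0.191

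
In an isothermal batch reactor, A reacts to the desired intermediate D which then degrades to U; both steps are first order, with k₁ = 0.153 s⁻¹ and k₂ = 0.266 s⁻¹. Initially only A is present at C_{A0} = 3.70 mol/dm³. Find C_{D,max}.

1.01 mol/dm³

Evaluating C_D at t_opt = ln(k₂/k₁)/(k₂−k₁) gives C_{D,max}/C_{A0} = (k₁/k₂)^[k₂/(k₂−k₁)].
= (0.153/0.266)^(0.266/(0.266−0.153)) = (0.5752)^(2.354) = 0.2720.
C_{D,max} = 0.2720×3.70 = 1.01 mol/dm³.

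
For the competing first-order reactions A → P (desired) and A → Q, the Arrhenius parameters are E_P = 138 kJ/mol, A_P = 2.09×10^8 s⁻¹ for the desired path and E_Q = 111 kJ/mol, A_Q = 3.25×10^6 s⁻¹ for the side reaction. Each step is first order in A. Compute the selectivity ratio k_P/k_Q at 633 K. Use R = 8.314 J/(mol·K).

0.380

Since both paths have the same order in A, the concentration cancels and S_{P/Q} = k_P/k_Q = (A_P/A_Q)·exp[(E_Q−E_P)/(RT)].
(E_Q−E_P)/(RT) = (111−138)×10³/(8.314×633) = -27000/5263 = -5.130.
k_P/k_Q = (2.09×10^8/3.25×10^6)·exp(-5.130) = 64.31 × 0.005914 = 0.380.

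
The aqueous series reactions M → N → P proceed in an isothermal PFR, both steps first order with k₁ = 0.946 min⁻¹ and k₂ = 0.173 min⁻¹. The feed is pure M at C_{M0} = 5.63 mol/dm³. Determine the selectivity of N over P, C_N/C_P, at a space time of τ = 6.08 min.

Solving the coupled first-order balances gives C_N(τ) = [k₁/(k₂−k₁)]·C_{M0}·(e^(−k₁τ) − e^(−k₂τ)).
e^(−k₁τ) = e^(−0.946×6.08) = e^(−5.752) = 0.003177; e^(−k₂τ) = e^(−1.052) = 0.3493.
C_N = 0.946×5.63/(0.173−0.946) × (0.003177−0.3493) = (-6.890)×(-0.3461) = 2.385 mol/dm³.
C_M = C_{M0}e^(−k₁τ) = 0.01789 mol/dm³, so C_P = C_{M0}−C_M−C_N = 3.227 mol/dm³; C_N/C_P = 0.739.

0.739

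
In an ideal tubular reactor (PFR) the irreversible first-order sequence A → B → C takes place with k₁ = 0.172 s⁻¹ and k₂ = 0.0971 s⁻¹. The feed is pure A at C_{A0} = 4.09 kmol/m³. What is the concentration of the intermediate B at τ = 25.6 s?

For first-order series with pure A initially, C_B(τ) = k₁C_{A0}/(k₂−k₁)·(e^(−k₁τ) − e^(−k₂τ)).
e^(−k₁τ) = e^(−0.172×25.6) = e^(−4.403) = 0.01224; e^(−k₂τ) = e^(−2.486) = 0.08326.
C_B = 0.172×4.09/(0.0971−0.172) × (0.01224−0.08326) = (-9.392)×(-0.07102) = 0.6671 kmol/m³.

0.667 kmol/m³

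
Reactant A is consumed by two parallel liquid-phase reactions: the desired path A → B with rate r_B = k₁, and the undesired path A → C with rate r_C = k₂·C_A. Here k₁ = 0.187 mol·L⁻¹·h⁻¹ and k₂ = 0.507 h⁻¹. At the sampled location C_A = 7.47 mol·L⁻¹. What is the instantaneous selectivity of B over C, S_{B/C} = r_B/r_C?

S_{B/C} = r_B/r_C = (k₁)/(k₂·C_A) = (k₁/k₂)·C_A⁻¹.
= (0.187) / (0.507×7.470) = 0.1870/3.787 = 0.0494.
The undesired path is higher order in A, so low C_A (CSTR or dilute feed) favours B.

0.0494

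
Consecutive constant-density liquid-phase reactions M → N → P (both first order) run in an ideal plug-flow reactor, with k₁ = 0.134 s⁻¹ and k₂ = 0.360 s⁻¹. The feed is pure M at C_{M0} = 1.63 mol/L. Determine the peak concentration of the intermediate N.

For a first-order series the maximum intermediate yield is C_{N,max}/C_{M0} = (k₁/k₂)^[k₂/(k₂−k₁)].
= (0.134/0.360)^(0.360/(0.360−0.134)) = (0.3722)^(1.593) = 0.2072.
C_{N,max} = 0.2072×1.63 = 0.338 mol/L.

0.338 mol/L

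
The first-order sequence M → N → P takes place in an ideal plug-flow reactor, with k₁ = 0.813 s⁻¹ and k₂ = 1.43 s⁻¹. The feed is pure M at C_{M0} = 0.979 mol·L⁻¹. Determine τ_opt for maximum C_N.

For first-order series the maximum of C_N occurs at τ_opt = ln(k₂/k₁)/(k₂−k₁).
= ln(1.43/0.813)/(1.43−0.813) = ln(1.759)/0.6170 = 0.5647/0.6170 = 0.915 s.

0.915 s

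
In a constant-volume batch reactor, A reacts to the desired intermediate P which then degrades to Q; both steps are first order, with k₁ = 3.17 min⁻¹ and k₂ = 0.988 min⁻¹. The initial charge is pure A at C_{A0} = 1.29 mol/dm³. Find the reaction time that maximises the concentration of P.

Setting dC_P/dt = 0 gives t_opt = ln(k₂/k₁)/(k₂−k₁).
= ln(0.988/3.17)/(0.988−3.17) = ln(0.3117)/-2.182 = -1.166/-2.182 = 0.534 min.

0.534 min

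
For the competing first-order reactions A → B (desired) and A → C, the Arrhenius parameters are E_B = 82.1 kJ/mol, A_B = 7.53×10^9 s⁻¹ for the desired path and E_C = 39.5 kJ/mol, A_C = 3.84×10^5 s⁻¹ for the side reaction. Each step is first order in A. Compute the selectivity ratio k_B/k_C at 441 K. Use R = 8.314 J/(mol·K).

0.176

Since both paths have the same order in A, the concentration cancels and S_{B/C} = k_B/k_C = (A_B/A_C)·exp[(E_C−E_B)/(RT)].
(E_C−E_B)/(RT) = (39.5−82.1)×10³/(8.314×441) = -42600/3666 = -11.62.
k_B/k_C = (7.53×10^9/3.84×10^5)·exp(-11.62) = 19609 × 8.995×10^-6 = 0.176.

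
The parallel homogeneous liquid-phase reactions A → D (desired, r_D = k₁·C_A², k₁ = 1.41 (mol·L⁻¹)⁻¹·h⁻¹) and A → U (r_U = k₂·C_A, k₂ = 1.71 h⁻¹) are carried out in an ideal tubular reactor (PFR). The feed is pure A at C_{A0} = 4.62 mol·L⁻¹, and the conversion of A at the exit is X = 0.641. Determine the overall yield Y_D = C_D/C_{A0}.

C_A = C_{A0}(1−X) = 1.659 mol·L⁻¹.
Along a PFR/batch, dC_U/dC_A = −r_U/(r_D+r_U) = −k₂/(k₂+k₁·C_A).
Integrating from C_{A0} to C_A: C_U = (1.71/1.41)·ln[(1.71+1.41·4.62)/(1.71+1.41·1.66)] = 1.213·ln(8.224/4.049) = 0.8595 mol·L⁻¹.
Then C_D = (C_{A0}−C_A) − C_U = 2.961 − 0.8595 = 2.102 mol·L⁻¹.
Y_D = C_D/C_{A0} = 2.102/4.62 = 0.455.

0.455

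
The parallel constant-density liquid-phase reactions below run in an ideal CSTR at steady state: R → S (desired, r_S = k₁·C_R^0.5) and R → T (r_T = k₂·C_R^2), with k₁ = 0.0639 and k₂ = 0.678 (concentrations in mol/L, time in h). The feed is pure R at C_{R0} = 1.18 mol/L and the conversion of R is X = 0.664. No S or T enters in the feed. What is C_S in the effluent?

Exit C_R = C_{R0}(1−X) = 1.18×0.336 = 0.3965 mol/L.
A CSTR operates uniformly at the exit composition, giving r_S = 0.04024 and r_T = 0.1066 (each k·C_R^n at C_R = 0.3965).
Fraction of consumed R going to S: r_S/(r_S+r_T) = 0.2741.
C_S = 0.2741·C_{R0}·X = 0.2741×1.18×0.664 = 0.215 mol/L.

0.215 mol/L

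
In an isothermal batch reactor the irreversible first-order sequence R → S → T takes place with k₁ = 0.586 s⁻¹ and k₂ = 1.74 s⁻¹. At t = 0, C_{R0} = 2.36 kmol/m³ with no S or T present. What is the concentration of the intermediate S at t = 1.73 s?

For first-order series with pure R initially, C_S(t) = k₁C_{R0}/(k₂−k₁)·(e^(−k₁t) − e^(−k₂t)).
e^(−k₁t) = e^(−0.586×1.73) = e^(−1.014) = 0.3628; e^(−k₂t) = e^(−3.010) = 0.04928.
C_S = 0.586×2.36/(1.74−0.586) × (0.3628−0.04928) = 1.198×0.3136 = 0.3758 kmol/m³.

0.376 kmol/m³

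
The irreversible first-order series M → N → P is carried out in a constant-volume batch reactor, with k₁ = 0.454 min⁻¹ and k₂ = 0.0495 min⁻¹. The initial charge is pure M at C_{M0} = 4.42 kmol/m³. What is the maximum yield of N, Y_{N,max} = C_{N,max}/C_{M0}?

0.762

For a first-order series the maximum intermediate yield is C_{N,max}/C_{M0} = (k₁/k₂)^[k₂/(k₂−k₁)].
= (0.454/0.0495)^(0.0495/(0.0495−0.454)) = (9.172)^(-0.1224) = 0.7625.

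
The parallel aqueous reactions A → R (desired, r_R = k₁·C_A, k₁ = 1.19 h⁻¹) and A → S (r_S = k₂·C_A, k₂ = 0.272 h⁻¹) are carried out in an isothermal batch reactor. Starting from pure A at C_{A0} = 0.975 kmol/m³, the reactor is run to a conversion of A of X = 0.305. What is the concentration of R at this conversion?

C_A = C_{A0}(1−X) = 0.6776 kmol/m³.
Both paths are first order in A, so the instantaneous fraction to R is constant: dC_R/d(−C_A) = k₁/(k₁+k₂) = 0.8140.
C_R = 0.8140·(C_{A0}−C_A) = 0.8140×0.2974 = 0.242 kmol/m³.

0.242 kmol/m³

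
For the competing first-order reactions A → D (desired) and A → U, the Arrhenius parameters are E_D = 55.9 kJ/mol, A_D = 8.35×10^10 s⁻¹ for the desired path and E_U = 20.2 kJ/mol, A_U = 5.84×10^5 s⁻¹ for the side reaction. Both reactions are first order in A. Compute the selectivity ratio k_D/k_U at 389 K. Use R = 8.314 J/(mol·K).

Since both paths have the same order in A, the concentration cancels and S_{D/U} = k_D/k_U = (A_D/A_U)·exp[(E_U−E_D)/(RT)].
(E_U−E_D)/(RT) = (20.2−55.9)×10³/(8.314×389) = -35700/3234 = -11.04.
k_D/k_U = (8.35×10^10/5.84×10^5)·exp(-11.04) = 1.430×10^5 × 1.607×10^-5 = 2.30.
Since E_D > E_U, raising the temperature improves selectivity toward D.

2.30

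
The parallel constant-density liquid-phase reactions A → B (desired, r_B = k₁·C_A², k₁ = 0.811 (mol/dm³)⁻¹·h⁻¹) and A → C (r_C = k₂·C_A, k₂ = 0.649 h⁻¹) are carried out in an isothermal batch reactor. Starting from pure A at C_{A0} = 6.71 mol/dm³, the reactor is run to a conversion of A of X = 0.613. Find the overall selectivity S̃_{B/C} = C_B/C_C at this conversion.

5.48

C_A = C_{A0}(1−X) = 2.597 mol/dm³.
Along a PFR/batch, dC_C/dC_A = −r_C/(r_B+r_C) = −k₂/(k₂+k₁·C_A).
Integrating from C_{A0} to C_A: C_C = (0.649/0.811)·ln[(0.649+0.811·6.71)/(0.649+0.811·2.60)] = 0.8002·ln(6.091/2.755) = 0.6349 mol/dm³.
Then C_B = (C_{A0}−C_A) − C_C = 4.113 − 0.6349 = 3.478 mol/dm³.
S̃_{B/C} = C_B/C_C = 3.478/0.6349 = 5.48.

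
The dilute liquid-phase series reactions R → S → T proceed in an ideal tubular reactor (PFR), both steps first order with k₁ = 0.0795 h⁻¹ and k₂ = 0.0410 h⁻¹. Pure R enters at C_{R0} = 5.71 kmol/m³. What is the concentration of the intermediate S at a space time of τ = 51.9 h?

Solving the coupled first-order balances gives C_S(τ) = [k₁/(k₂−k₁)]·C_{R0}·(e^(−k₁τ) − e^(−k₂τ)).
e^(−k₁τ) = e^(−0.0795×51.9) = e^(−4.126) = 0.01615; e^(−k₂τ) = e^(−2.128) = 0.1191.
C_S = 0.0795×5.71/(0.0410−0.0795) × (0.01615−0.1191) = (-11.79)×(-0.1029) = 1.214 kmol/m³.

1.21 kmol/m³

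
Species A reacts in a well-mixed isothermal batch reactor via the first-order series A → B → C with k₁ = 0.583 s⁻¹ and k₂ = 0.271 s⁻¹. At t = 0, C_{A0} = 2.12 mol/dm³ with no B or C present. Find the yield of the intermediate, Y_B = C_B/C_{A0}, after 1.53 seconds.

For first-order series with pure A initially, C_B(t) = k₁C_{A0}/(k₂−k₁)·(e^(−k₁t) − e^(−k₂t)).
e^(−k₁t) = e^(−0.583×1.53) = e^(−0.8920) = 0.4098; e^(−k₂t) = e^(−0.4146) = 0.6606.
C_B = 0.583×2.12/(0.271−0.583) × (0.4098−0.6606) = (-3.961)×(-0.2507) = 0.9933 mol/dm³.
Y_B = C_B/C_{A0} = 0.9933/2.12 = 0.469.

0.469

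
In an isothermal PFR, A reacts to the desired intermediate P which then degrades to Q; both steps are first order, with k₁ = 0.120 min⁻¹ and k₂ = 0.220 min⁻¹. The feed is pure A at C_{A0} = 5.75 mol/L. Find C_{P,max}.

1.52 mol/L

For a first-order series the maximum intermediate yield is C_{P,max}/C_{A0} = (k₁/k₂)^[k₂/(k₂−k₁)].
= (0.120/0.220)^(0.220/(0.220−0.120)) = (0.5455)^(2.200) = 0.2636.
C_{P,max} = 0.2636×5.75 = 1.52 mol/L.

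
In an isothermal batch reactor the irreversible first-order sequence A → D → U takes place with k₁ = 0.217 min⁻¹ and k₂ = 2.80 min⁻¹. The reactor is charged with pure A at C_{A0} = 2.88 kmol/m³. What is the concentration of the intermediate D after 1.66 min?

0.166 kmol/m³

The intermediate concentration in a first-order A→B→C sequence is C_D = k₁C_{A0}(e^(−k₁t) − e^(−k₂t))/(k₂−k₁).
e^(−k₁t) = e^(−0.217×1.66) = e^(−0.3602) = 0.6975; e^(−k₂t) = e^(−4.648) = 0.009581.
C_D = 0.217×2.88/(2.80−0.217) × (0.6975−0.009581) = 0.2420×0.6879 = 0.1664 kmol/m³.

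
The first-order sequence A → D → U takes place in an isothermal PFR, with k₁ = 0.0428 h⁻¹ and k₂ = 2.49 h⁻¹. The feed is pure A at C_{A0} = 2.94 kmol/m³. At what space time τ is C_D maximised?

Setting dC_D/dτ = 0 gives τ_opt = ln(k₂/k₁)/(k₂−k₁).
= ln(2.49/0.0428)/(2.49−0.0428) = ln(58.18)/2.447 = 4.063/2.447 = 1.66 h.

1.66 h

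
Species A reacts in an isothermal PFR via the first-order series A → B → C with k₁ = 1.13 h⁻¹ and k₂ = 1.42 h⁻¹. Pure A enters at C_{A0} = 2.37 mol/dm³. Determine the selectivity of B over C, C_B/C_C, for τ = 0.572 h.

Solving the coupled first-order balances gives C_B(τ) = [k₁/(k₂−k₁)]·C_{A0}·(e^(−k₁τ) − e^(−k₂τ)).
e^(−k₁τ) = e^(−1.13×0.572) = e^(−0.6464) = 0.5239; e^(−k₂τ) = e^(−0.8122) = 0.4439.
C_B = 1.13×2.37/(1.42−1.13) × (0.5239−0.4439) = 9.235×0.08009 = 0.7396 mol/dm³.
C_A = C_{A0}e^(−k₁τ) = 1.242 mol/dm³, so C_C = C_{A0}−C_A−C_B = 0.3887 mol/dm³; C_B/C_C = 1.90.

1.90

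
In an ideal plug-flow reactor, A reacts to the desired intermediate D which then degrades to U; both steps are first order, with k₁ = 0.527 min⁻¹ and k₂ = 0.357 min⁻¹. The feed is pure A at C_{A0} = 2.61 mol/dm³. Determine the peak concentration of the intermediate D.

At the optimum, C_{D,max}/C_{A0} = (k₁/k₂)^[k₂/(k₂−k₁)].
= (0.527/0.357)^(0.357/(0.357−0.527)) = (1.476)^(-2.100) = 0.4414.
C_{D,max} = 0.4414×2.61 = 1.15 mol/dm³.

1.15 mol/dm³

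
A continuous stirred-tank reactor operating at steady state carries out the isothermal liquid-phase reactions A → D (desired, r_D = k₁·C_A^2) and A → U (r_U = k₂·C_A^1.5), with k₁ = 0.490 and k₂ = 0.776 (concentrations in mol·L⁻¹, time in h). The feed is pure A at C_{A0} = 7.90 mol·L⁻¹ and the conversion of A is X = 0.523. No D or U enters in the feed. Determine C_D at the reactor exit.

2.28 mol·L⁻¹

Exit C_A = C_{A0}(1−X) = 7.90×0.477 = 3.768 mol·L⁻¹.
Rates in a CSTR are evaluated at the outlet concentration: r_D = 0.490×3.768^2 = 6.958, r_U = 0.776×3.768^1.5 = 5.676.
Fraction of consumed A going to D: r_D/(r_D+r_U) = 0.5507.
C_D = 0.5507·C_{A0}·X = 0.5507×7.90×0.523 = 2.28 mol·L⁻¹.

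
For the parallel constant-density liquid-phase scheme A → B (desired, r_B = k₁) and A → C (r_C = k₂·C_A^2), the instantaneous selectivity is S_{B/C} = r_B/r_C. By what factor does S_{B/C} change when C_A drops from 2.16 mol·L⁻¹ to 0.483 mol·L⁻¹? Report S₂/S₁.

S_{B/C} = (k₁/k₂)·C_A^-2, so S₂/S₁ = (C_{A,2}/C_{A,1})^-2.
= (0.483/2.16)^(-2) = (0.2236)^(-2) = 20.0.

20.0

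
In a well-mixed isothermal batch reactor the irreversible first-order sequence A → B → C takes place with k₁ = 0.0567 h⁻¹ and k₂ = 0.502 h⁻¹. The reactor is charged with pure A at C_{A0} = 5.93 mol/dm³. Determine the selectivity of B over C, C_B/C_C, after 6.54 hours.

0.367

For first-order series with pure A initially, C_B(t) = k₁C_{A0}/(k₂−k₁)·(e^(−k₁t) − e^(−k₂t)).
e^(−k₁t) = e^(−0.0567×6.54) = e^(−0.3708) = 0.6902; e^(−k₂t) = e^(−3.283) = 0.03751.
C_B = 0.0567×5.93/(0.502−0.0567) × (0.6902−0.03751) = 0.7551×0.6527 = 0.4928 mol/dm³.
C_A = C_{A0}e^(−k₁t) = 4.093 mol/dm³, so C_C = C_{A0}−C_A−C_B = 1.344 mol/dm³; C_B/C_C = 0.367.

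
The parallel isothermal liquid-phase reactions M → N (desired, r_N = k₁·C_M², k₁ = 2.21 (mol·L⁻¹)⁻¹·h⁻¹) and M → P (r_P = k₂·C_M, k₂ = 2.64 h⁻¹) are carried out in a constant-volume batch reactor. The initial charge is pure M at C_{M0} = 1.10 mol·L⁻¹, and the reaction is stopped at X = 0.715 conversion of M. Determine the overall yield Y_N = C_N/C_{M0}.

0.259

C_M = C_{M0}(1−X) = 0.3135 mol·L⁻¹.
Along a PFR/batch, dC_P/dC_M = −r_P/(r_N+r_P) = −k₂/(k₂+k₁·C_M).
Integrating from C_{M0} to C_M: C_P = (2.64/2.21)·ln[(2.64+2.21·1.10)/(2.64+2.21·0.314)] = 1.195·ln(5.071/3.333) = 0.5014 mol·L⁻¹.
Then C_N = (C_{M0}−C_M) − C_P = 0.7865 − 0.5014 = 0.2851 mol·L⁻¹.
Y_N = C_N/C_{M0} = 0.2851/1.10 = 0.259.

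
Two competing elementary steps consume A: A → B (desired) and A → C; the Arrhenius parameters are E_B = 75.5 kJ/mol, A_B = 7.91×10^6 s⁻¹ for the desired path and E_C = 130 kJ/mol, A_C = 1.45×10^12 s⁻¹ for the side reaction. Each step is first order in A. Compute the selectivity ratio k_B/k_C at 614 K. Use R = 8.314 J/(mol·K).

0.236

With equal orders, S_{B/C} = k_B/k_C = (A_B/A_C)·exp[(E_C−E_B)/(RT)].
(E_C−E_B)/(RT) = (130−75.5)×10³/(8.314×614) = 54500/5105 = 10.68.
k_B/k_C = (7.91×10^6/1.45×10^12)·exp(10.68) = 5.455×10^-6 × 43314 = 0.236.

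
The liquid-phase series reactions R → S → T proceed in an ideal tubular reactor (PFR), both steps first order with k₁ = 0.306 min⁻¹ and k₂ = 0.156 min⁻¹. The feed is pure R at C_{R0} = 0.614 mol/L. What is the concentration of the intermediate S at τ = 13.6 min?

The intermediate concentration in a first-order A→B→C sequence is C_S = k₁C_{R0}(e^(−k₁τ) − e^(−k₂τ))/(k₂−k₁).
e^(−k₁τ) = e^(−0.306×13.6) = e^(−4.162) = 0.01558; e^(−k₂τ) = e^(−2.122) = 0.1198.
C_S = 0.306×0.614/(0.156−0.306) × (0.01558−0.1198) = (-1.253)×(-0.1043) = 0.1306 mol/L.

0.131 mol/L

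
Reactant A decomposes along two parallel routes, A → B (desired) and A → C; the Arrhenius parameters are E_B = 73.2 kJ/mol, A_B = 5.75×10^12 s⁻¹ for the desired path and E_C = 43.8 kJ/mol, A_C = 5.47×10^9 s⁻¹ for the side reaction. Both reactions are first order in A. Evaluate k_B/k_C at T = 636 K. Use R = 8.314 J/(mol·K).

4.05

With equal orders, S_{B/C} = k_B/k_C = (A_B/A_C)·exp[(E_C−E_B)/(RT)].
(E_C−E_B)/(RT) = (43.8−73.2)×10³/(8.314×636) = -29400/5288 = -5.560.
k_B/k_C = (5.75×10^12/5.47×10^9)·exp(-5.560) = 1051 × 0.003849 = 4.05.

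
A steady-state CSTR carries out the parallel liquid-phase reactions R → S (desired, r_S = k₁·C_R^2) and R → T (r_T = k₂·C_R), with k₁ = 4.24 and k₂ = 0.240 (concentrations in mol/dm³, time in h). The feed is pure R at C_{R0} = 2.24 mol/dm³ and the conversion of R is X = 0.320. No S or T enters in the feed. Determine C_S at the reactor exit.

0.691 mol/dm³

Exit C_R = C_{R0}(1−X) = 2.24×0.680 = 1.523 mol/dm³.
In a CSTR the entire volume is at exit conditions, so r_S = 4.24×1.523^2 = 9.837 and r_T = 0.240×1.523 = 0.3656.
Fraction of consumed R going to S: r_S/(r_S+r_T) = 0.9642.
C_S = 0.9642·C_{R0}·X = 0.9642×2.24×0.320 = 0.691 mol/dm³.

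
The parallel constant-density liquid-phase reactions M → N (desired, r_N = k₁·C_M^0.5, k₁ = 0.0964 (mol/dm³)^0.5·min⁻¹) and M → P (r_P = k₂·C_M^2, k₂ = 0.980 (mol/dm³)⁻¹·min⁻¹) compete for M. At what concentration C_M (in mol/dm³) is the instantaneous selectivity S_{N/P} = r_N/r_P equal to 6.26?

0.0627 mol/dm³

S_{N/P} = (k₁/k₂)·C_M^-1.5 ⇒ C_M = (S·k₂/k₁)^(1/(-1.5)).
= (6.26×0.980/0.0964)^(-0.6667) = (63.64)^(-0.6667) = 0.0627 mol/dm³.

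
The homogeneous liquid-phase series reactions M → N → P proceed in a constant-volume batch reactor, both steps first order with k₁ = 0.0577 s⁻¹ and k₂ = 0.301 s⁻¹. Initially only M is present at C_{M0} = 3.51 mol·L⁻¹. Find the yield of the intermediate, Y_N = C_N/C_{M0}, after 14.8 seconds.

Solving the coupled first-order balances gives C_N(t) = [k₁/(k₂−k₁)]·C_{M0}·(e^(−k₁t) − e^(−k₂t)).
e^(−k₁t) = e^(−0.0577×14.8) = e^(−0.8540) = 0.4257; e^(−k₂t) = e^(−4.455) = 0.01162.
C_N = 0.0577×3.51/(0.301−0.0577) × (0.4257−0.01162) = 0.8324×0.4141 = 0.3447 mol·L⁻¹.
Y_N = C_N/C_{M0} = 0.3447/3.51 = 0.0982.

0.0982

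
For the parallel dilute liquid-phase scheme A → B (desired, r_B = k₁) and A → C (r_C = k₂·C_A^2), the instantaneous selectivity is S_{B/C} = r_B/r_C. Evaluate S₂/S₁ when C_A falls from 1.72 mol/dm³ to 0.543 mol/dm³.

S_{B/C} = (k₁/k₂)·C_A^-2, so S₂/S₁ = (C_{A,2}/C_{A,1})^-2.
= (0.543/1.72)^(-2) = (0.3157)^(-2) = 10.0.

10.0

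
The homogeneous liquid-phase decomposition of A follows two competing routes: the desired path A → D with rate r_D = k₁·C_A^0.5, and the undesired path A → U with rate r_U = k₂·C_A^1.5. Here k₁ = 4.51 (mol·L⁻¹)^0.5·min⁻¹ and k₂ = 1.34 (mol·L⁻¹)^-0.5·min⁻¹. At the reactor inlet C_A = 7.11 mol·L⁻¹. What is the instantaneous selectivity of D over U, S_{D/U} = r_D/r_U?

S_{D/U} = r_D/r_U = (k₁·C_A^0.5)/(k₂·C_A^1.5) = (k₁/k₂)·C_A⁻¹.
= (4.51×7.110^0.5) / (1.34×7.110^1.5) = 12.03/25.40 = 0.473.
The undesired path is higher order in A, so low C_A (CSTR or dilute feed) favours D.

0.473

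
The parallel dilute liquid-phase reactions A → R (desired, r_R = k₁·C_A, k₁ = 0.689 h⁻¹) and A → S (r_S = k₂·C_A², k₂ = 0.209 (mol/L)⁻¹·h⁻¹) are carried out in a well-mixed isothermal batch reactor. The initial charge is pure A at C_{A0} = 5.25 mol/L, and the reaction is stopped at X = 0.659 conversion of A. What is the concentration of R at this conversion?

C_A = C_{A0}(1−X) = 1.790 mol/L.
Along a PFR/batch, dC_R/dC_A = −r_R/(r_R+r_S) = −k₁/(k₁+k₂·C_A).
Integrating from C_{A0} to C_A: C_R = (0.689/0.209)·ln[(0.689+0.209·5.25)/(0.689+0.209·1.79)] = 3.297·ln(1.786/1.063) = 1.711 mol/L.

1.71 mol/L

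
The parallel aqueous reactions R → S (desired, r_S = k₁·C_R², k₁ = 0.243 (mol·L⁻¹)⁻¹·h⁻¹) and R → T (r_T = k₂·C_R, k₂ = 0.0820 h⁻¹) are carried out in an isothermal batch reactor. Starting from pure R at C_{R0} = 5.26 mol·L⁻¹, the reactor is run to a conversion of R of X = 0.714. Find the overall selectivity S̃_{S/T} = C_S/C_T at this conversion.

9.01

C_R = C_{R0}(1−X) = 1.504 mol·L⁻¹.
Along a PFR/batch, dC_T/dC_R = −r_T/(r_S+r_T) = −k₂/(k₂+k₁·C_R).
Integrating from C_{R0} to C_R: C_T = (0.0820/0.243)·ln[(0.0820+0.243·5.26)/(0.0820+0.243·1.50)] = 0.3374·ln(1.360/0.4476) = 0.3751 mol·L⁻¹.
Then C_S = (C_{R0}−C_R) − C_T = 3.756 − 0.3751 = 3.381 mol·L⁻¹.
S̃_{S/T} = C_S/C_T = 3.381/0.3751 = 9.01.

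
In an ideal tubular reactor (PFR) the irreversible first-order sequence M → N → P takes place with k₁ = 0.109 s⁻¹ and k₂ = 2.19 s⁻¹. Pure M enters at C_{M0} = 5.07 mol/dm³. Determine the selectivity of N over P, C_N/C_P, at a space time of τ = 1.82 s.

Solving the coupled first-order balances gives C_N(τ) = [k₁/(k₂−k₁)]·C_{M0}·(e^(−k₁τ) − e^(−k₂τ)).
e^(−k₁τ) = e^(−0.109×1.82) = e^(−0.1984) = 0.8201; e^(−k₂τ) = e^(−3.986) = 0.01858.
C_N = 0.109×5.07/(2.19−0.109) × (0.8201−0.01858) = 0.2656×0.8015 = 0.2128 mol/dm³.
C_M = C_{M0}e^(−k₁τ) = 4.158 mol/dm³, so C_P = C_{M0}−C_M−C_N = 0.6995 mol/dm³; C_N/C_P = 0.304.

0.304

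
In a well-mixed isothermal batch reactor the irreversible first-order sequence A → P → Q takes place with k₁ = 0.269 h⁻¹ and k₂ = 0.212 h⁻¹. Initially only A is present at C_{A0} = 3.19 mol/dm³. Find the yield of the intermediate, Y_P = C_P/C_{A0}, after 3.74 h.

0.410

For first-order series with pure A initially, C_P(t) = k₁C_{A0}/(k₂−k₁)·(e^(−k₁t) − e^(−k₂t)).
e^(−k₁t) = e^(−0.269×3.74) = e^(−1.006) = 0.3657; e^(−k₂t) = e^(−0.7929) = 0.4525.
C_P = 0.269×3.19/(0.212−0.269) × (0.3657−0.4525) = (-15.05)×(-0.08688) = 1.308 mol/dm³.
Y_P = C_P/C_{A0} = 1.308/3.19 = 0.410.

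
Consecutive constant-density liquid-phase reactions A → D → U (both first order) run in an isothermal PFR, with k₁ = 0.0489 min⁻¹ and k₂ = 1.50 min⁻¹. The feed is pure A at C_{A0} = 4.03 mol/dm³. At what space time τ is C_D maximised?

For first-order series the maximum of C_D occurs at τ_opt = ln(k₂/k₁)/(k₂−k₁).
= ln(1.50/0.0489)/(1.50−0.0489) = ln(30.67)/1.451 = 3.423/1.451 = 2.36 min.

2.36 min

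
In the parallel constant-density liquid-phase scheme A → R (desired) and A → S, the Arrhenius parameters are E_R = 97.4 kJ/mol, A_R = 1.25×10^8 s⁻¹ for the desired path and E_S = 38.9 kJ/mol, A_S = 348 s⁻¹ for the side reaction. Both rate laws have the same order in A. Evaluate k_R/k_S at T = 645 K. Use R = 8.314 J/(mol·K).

6.57

With equal orders, S_{R/S} = k_R/k_S = (A_R/A_S)·exp[(E_S−E_R)/(RT)].
(E_S−E_R)/(RT) = (38.9−97.4)×10³/(8.314×645) = -58500/5363 = -10.91.
k_R/k_S = (1.25×10^8/348)·exp(-10.91) = 3.592×10^5 × 1.829×10^-5 = 6.57.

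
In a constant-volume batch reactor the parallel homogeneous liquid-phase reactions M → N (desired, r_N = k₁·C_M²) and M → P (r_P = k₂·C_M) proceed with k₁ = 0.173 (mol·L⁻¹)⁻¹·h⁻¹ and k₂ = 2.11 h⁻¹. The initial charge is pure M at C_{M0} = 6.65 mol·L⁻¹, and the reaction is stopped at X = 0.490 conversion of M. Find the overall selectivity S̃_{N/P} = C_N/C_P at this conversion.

C_M = C_{M0}(1−X) = 3.392 mol·L⁻¹.
Along a PFR/batch, dC_P/dC_M = −r_P/(r_N+r_P) = −k₂/(k₂+k₁·C_M).
Integrating from C_{M0} to C_M: C_P = (2.11/0.173)·ln[(2.11+0.173·6.65)/(2.11+0.173·3.39)] = 12.20·ln(3.260/2.697) = 2.315 mol·L⁻¹.
Then C_N = (C_{M0}−C_M) − C_P = 3.259 − 2.315 = 0.9433 mol·L⁻¹.
S̃_{N/P} = C_N/C_P = 0.9433/2.315 = 0.407.

0.407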